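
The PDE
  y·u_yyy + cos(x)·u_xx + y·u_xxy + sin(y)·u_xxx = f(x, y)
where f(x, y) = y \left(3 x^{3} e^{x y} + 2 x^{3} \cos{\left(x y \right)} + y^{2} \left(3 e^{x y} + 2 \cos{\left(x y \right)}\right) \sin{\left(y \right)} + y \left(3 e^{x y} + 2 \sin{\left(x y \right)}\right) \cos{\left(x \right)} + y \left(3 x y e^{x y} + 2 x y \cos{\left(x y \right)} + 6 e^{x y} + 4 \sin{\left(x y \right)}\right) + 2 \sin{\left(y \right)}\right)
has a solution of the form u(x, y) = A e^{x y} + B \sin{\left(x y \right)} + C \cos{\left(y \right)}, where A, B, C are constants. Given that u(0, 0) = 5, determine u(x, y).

Substitute the ansatz u = A e^{x y} + B \sin{\left(x y \right)} + C \cos{\left(y \right)} into the left-hand side.
Derivatives of the ansatz:
  u_yyy = A x^{3} e^{x y} - B x^{3} \cos{\left(x y \right)} + C \sin{\left(y \right)}
  u_xx = A y^{2} e^{x y} - B y^{2} \sin{\left(x y \right)}
  u_xxy = A x y^{2} e^{x y} + 2 A y e^{x y} - B x y^{2} \cos{\left(x y \right)} - 2 B y \sin{\left(x y \right)}
  u_xxx = A y^{3} e^{x y} - B y^{3} \cos{\left(x y \right)}
Term by term:
  y·u_yyy = A x^{3} y e^{x y} - B x^{3} y \cos{\left(x y \right)} + C y \sin{\left(y \right)}
  cos(x)·u_xx = A y^{2} e^{x y} \cos{\left(x \right)} - B y^{2} \sin{\left(x y \right)} \cos{\left(x \right)}
  y·u_xxy = A x y^{3} e^{x y} + 2 A y^{2} e^{x y} - B x y^{3} \cos{\left(x y \right)} - 2 B y^{2} \sin{\left(x y \right)}
  sin(y)·u_xxx = A y^{3} e^{x y} \sin{\left(y \right)} - B y^{3} \sin{\left(y \right)} \cos{\left(x y \right)}
So the left-hand side equals
  A x^{3} y e^{x y} + A x y^{3} e^{x y} + A y^{3} e^{x y} \sin{\left(y \right)} + A y^{2} e^{x y} \cos{\left(x \right)} + 2 A y^{2} e^{x y} - B x^{3} y \cos{\left(x y \right)} - B x y^{3} \cos{\left(x y \right)} - B y^{3} \sin{\left(y \right)} \cos{\left(x y \right)} - B y^{2} \sin{\left(x y \right)} \cos{\left(x \right)} - 2 B y^{2} \sin{\left(x y \right)} + C y \sin{\left(y \right)}
This must equal f(x, y) identically; expanded, f = 3 x^{3} y e^{x y} + 2 x^{3} y \cos{\left(x y \right)} + 3 x y^{3} e^{x y} + 2 x y^{3} \cos{\left(x y \right)} + 3 y^{3} e^{x y} \sin{\left(y \right)} + 2 y^{3} \sin{\left(y \right)} \cos{\left(x y \right)} + 3 y^{2} e^{x y} \cos{\left(x \right)} + 6 y^{2} e^{x y} + 2 y^{2} \sin{\left(x y \right)} \cos{\left(x \right)} + 4 y^{2} \sin{\left(x y \right)} + 2 y \sin{\left(y \right)}.
Matching coefficients of the independent functions:
  [y \sin{\left(y \right)}]:  C = 2
  [y^{2} e^{x y}]:  2 A = 6
  [y^{2} \sin{\left(x y \right)}]:  - 2 B = 4
  [x y^{3} e^{x y}, x^{3} y e^{x y}, y^{2} e^{x y} \cos{\left(x \right)}, y^{3} e^{x y} \sin{\left(y \right)}]:  A = 3
  [x y^{3} \cos{\left(x y \right)}, x^{3} y \cos{\left(x y \right)}, y^{2} \sin{\left(x y \right)} \cos{\left(x \right)}, y^{3} \sin{\left(y \right)} \cos{\left(x y \right)}]:  - B = 2
Solving: A = 3, B = -2, C = 2.
Check against the point condition:
  u(0, 0) = 5  ⟹  A + C = 5  ✓
Hence u(x, y) = 3 e^{x y} - 2 \sin{\left(x y \right)} + 2 \cos{\left(y \right)}.

Answer: u(x, y) = 3 e^{x y} - 2 \sin{\left(x y \right)} + 2 \cos{\left(y \right)}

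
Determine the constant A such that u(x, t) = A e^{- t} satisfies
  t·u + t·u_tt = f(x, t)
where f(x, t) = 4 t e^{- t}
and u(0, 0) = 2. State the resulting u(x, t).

Substitute the ansatz u = A e^{- t} into the left-hand side.
Derivatives of the ansatz:
  u_tt = A e^{- t}
Term by term:
  t·u = A t e^{- t}
  t·u_tt = A t e^{- t}
So the left-hand side equals
  2 A t e^{- t}
This must equal f(x, t) = 4 t e^{- t} identically.
Matching coefficients of the independent functions:
  [t e^{- t}]:  2 A = 4
Solving: A = 2.
Check against the point condition:
  u(0, 0) = 2  ⟹  A = 2  ✓
Hence u(x, t) = 2 e^{- t}.

Answer: u(x, t) = 2 e^{- t}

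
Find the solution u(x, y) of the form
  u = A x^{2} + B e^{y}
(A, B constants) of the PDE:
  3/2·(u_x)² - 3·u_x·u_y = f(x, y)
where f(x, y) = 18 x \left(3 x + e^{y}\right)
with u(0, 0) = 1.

Substitute the ansatz u = A x^{2} + B e^{y} into the left-hand side.
Derivatives of the ansatz:
  u_x = 2 A x
  u_y = B e^{y}
Term by term:
  3/2·(u_x)² = 6 A^{2} x^{2}
  -3·u_x·u_y = - 6 A B x e^{y}
So the left-hand side equals
  6 A^{2} x^{2} - 6 A B x e^{y}
This must equal f(x, y) identically; expanded, f = 54 x^{2} + 18 x e^{y}.
Matching coefficients of the independent functions:
  [x^{2}]:  6 A^{2} = 54
  [x e^{y}]:  - 6 A B = 18
These equations allow (A, B) = (-3, 1) or (3, -1).
Impose the point condition(s):
  u(0, 0) = 1  ⟹  B = 1
Only A = -3, B = 1 satisfies everything.
Hence u(x, y) = - 3 x^{2} + e^{y}.

Answer: u(x, y) = - 3 x^{2} + e^{y}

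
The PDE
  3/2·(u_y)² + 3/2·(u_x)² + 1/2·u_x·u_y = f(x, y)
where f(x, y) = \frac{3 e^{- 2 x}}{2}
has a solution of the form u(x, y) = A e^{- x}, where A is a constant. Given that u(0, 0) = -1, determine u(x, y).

Answer: u(x, y) = - e^{- x}

Derivation:
Substitute the ansatz u = A e^{- x} into the left-hand side.
Derivatives of the ansatz:
  u_y = 0
  u_x = - A e^{- x}
Term by term:
  3/2·(u_y)² = 0
  3/2·(u_x)² = \frac{3 A^{2} e^{- 2 x}}{2}
  1/2·u_x·u_y = 0
So the left-hand side equals
  \frac{3 A^{2} e^{- 2 x}}{2}
This must equal f(x, y) = \frac{3 e^{- 2 x}}{2} identically.
Matching coefficients of the independent functions:
  [e^{- 2 x}]:  \frac{3 A^{2}}{2} = \frac{3}{2}
These equations allow (A) = (-1) or (1).
Impose the point condition(s):
  u(0, 0) = -1  ⟹  A = -1
Only A = -1 satisfies everything.
Hence u(x, y) = - e^{- x}.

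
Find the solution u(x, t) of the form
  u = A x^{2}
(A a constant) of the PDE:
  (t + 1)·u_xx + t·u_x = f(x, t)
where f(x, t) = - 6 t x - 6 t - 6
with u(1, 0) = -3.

Answer: u(x, t) = - 3 x^{2}

Derivation:
Substitute the ansatz u = A x^{2} into the left-hand side.
Derivatives of the ansatz:
  u_xx = 2 A
  u_x = 2 A x
Term by term:
  (t + 1)·u_xx = 2 A t + 2 A
  t·u_x = 2 A t x
So the left-hand side equals
  2 A t x + 2 A t + 2 A
This must equal f(x, t) = - 6 t x - 6 t - 6 identically.
Matching coefficients of the independent functions:
  [constant term, t, t x]:  2 A = -6
Solving: A = -3.
Check against the point condition:
  u(1, 0) = -3  ⟹  A = -3  ✓
Hence u(x, t) = - 3 x^{2}.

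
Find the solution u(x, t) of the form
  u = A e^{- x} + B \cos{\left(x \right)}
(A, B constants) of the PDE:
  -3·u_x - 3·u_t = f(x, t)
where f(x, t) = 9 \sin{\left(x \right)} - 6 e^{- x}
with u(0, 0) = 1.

Substitute the ansatz u = A e^{- x} + B \cos{\left(x \right)} into the left-hand side.
Derivatives of the ansatz:
  u_x = - A e^{- x} - B \sin{\left(x \right)}
  u_t = 0
Term by term:
  -3·u_x = 3 A e^{- x} + 3 B \sin{\left(x \right)}
  -3·u_t = 0
So the left-hand side equals
  3 A e^{- x} + 3 B \sin{\left(x \right)}
This must equal f(x, t) = 9 \sin{\left(x \right)} - 6 e^{- x} identically.
Matching coefficients of the independent functions:
  [e^{- x}]:  3 A = -6
  [\sin{\left(x \right)}]:  3 B = 9
Solving: A = -2, B = 3.
Check against the point condition:
  u(0, 0) = 1  ⟹  A + B = 1  ✓
Hence u(x, t) = 3 \cos{\left(x \right)} - 2 e^{- x}.

Answer: u(x, t) = 3 \cos{\left(x \right)} - 2 e^{- x}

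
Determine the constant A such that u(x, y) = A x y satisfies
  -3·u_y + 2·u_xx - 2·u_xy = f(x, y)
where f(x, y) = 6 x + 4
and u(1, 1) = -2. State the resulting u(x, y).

Answer: u(x, y) = - 2 x y

Derivation:
Substitute the ansatz u = A x y into the left-hand side.
Derivatives of the ansatz:
  u_y = A x
  u_xx = 0
  u_xy = A
Term by term:
  -3·u_y = - 3 A x
  2·u_xx = 0
  -2·u_xy = - 2 A
So the left-hand side equals
  - 3 A x - 2 A
This must equal f(x, y) = 6 x + 4 identically.
Matching coefficients of the independent functions:
  [constant term]:  - 2 A = 4
  [x]:  - 3 A = 6
Solving: A = -2.
Check against the point condition:
  u(1, 1) = -2  ⟹  A = -2  ✓
Hence u(x, y) = - 2 x y.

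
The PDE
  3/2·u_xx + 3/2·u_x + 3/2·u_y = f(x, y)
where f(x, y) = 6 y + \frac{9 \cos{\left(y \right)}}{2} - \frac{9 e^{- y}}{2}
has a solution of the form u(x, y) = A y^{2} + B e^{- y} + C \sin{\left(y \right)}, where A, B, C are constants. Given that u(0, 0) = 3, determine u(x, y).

Substitute the ansatz u = A y^{2} + B e^{- y} + C \sin{\left(y \right)} into the left-hand side.
Derivatives of the ansatz:
  u_xx = 0
  u_x = 0
  u_y = 2 A y - B e^{- y} + C \cos{\left(y \right)}
Term by term:
  3/2·u_xx = 0
  3/2·u_x = 0
  3/2·u_y = 3 A y - \frac{3 B e^{- y}}{2} + \frac{3 C \cos{\left(y \right)}}{2}
So the left-hand side equals
  3 A y - \frac{3 B e^{- y}}{2} + \frac{3 C \cos{\left(y \right)}}{2}
This must equal f(x, y) = 6 y + \frac{9 \cos{\left(y \right)}}{2} - \frac{9 e^{- y}}{2} identically.
Matching coefficients of the independent functions:
  [y]:  3 A = 6
  [e^{- y}]:  - \frac{3 B}{2} = - \frac{9}{2}
  [\cos{\left(y \right)}]:  \frac{3 C}{2} = \frac{9}{2}
Solving: A = 2, B = 3, C = 3.
Check against the point condition:
  u(0, 0) = 3  ⟹  B = 3  ✓
Hence u(x, y) = 2 y^{2} + 3 \sin{\left(y \right)} + 3 e^{- y}.

Answer: u(x, y) = 2 y^{2} + 3 \sin{\left(y \right)} + 3 e^{- y}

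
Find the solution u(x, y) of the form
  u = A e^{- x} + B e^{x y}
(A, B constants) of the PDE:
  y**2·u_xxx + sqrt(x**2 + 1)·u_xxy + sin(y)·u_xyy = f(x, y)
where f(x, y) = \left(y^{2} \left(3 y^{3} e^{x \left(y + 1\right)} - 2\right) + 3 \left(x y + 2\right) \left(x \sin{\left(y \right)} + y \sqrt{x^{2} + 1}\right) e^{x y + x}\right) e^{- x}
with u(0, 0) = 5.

Substitute the ansatz u = A e^{- x} + B e^{x y} into the left-hand side.
Derivatives of the ansatz:
  u_xxx = - A e^{- x} + B y^{3} e^{x y}
  u_xxy = B x y^{2} e^{x y} + 2 B y e^{x y}
  u_xyy = B x^{2} y e^{x y} + 2 B x e^{x y}
Term by term:
  y**2·u_xxx = - A y^{2} e^{- x} + B y^{5} e^{x y}
  sqrt(x**2 + 1)·u_xxy = B x y^{2} \sqrt{x^{2} + 1} e^{x y} + 2 B y \sqrt{x^{2} + 1} e^{x y}
  sin(y)·u_xyy = B x^{2} y e^{x y} \sin{\left(y \right)} + 2 B x e^{x y} \sin{\left(y \right)}
So the left-hand side equals
  - A y^{2} e^{- x} + B x^{2} y e^{x y} \sin{\left(y \right)} + B x y^{2} \sqrt{x^{2} + 1} e^{x y} + 2 B x e^{x y} \sin{\left(y \right)} + B y^{5} e^{x y} + 2 B y \sqrt{x^{2} + 1} e^{x y}
This must equal f(x, y) identically; expanded, f = 3 x^{2} y e^{x y} \sin{\left(y \right)} + 3 x y^{2} \sqrt{x^{2} + 1} e^{x y} + 6 x e^{x y} \sin{\left(y \right)} + 3 y^{5} e^{x y} - 2 y^{2} e^{- x} + 6 y \sqrt{x^{2} + 1} e^{x y}.
Matching coefficients of the independent functions:
  [y^{2} e^{- x}]:  - A = -2
  [y^{5} e^{x y}, x y^{2} \sqrt{x^{2} + 1} e^{x y}, x^{2} y e^{x y} \sin{\left(y \right)}]:  B = 3
  [x e^{x y} \sin{\left(y \right)}, y \sqrt{x^{2} + 1} e^{x y}]:  2 B = 6
Solving: A = 2, B = 3.
Check against the point condition:
  u(0, 0) = 5  ⟹  A + B = 5  ✓
Hence u(x, y) = 3 e^{x y} + 2 e^{- x}.

Answer: u(x, y) = 3 e^{x y} + 2 e^{- x}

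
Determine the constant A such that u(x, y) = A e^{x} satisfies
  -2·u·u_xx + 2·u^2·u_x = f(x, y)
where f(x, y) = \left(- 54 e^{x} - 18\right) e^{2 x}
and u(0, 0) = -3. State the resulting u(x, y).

Substitute the ansatz u = A e^{x} into the left-hand side.
Derivatives of the ansatz:
  u_xx = A e^{x}
  u_x = A e^{x}
Term by term:
  -2·u·u_xx = - 2 A^{2} e^{2 x}
  2·u^2·u_x = 2 A^{3} e^{3 x}
So the left-hand side equals
  2 A^{3} e^{3 x} - 2 A^{2} e^{2 x}
This must equal f(x, y) = \left(- 54 e^{x} - 18\right) e^{2 x} identically.
Matching coefficients of the independent functions:
  [e^{2 x}]:  - 2 A^{2} = -18
  [e^{3 x}]:  2 A^{3} = -54
Solving: A = -3.
Check against the point condition:
  u(0, 0) = -3  ⟹  A = -3  ✓
Hence u(x, y) = - 3 e^{x}.

Answer: u(x, y) = - 3 e^{x}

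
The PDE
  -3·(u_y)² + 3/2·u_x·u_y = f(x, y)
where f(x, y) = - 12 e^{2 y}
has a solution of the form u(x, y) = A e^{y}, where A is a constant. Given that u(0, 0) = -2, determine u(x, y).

Substitute the ansatz u = A e^{y} into the left-hand side.
Derivatives of the ansatz:
  u_y = A e^{y}
  u_x = 0
Term by term:
  -3·(u_y)² = - 3 A^{2} e^{2 y}
  3/2·u_x·u_y = 0
So the left-hand side equals
  - 3 A^{2} e^{2 y}
This must equal f(x, y) = - 12 e^{2 y} identically.
Matching coefficients of the independent functions:
  [e^{2 y}]:  - 3 A^{2} = -12
These equations allow (A) = (-2) or (2).
Impose the point condition(s):
  u(0, 0) = -2  ⟹  A = -2
Only A = -2 satisfies everything.
Hence u(x, y) = - 2 e^{y}.

Answer: u(x, y) = - 2 e^{y}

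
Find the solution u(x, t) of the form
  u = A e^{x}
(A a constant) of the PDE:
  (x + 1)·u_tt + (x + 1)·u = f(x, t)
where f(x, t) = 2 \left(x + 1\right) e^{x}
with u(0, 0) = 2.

Substitute the ansatz u = A e^{x} into the left-hand side.
Derivatives of the ansatz:
  u_tt = 0
Term by term:
  (x + 1)·u_tt = 0
  (x + 1)·u = A x e^{x} + A e^{x}
So the left-hand side equals
  A x e^{x} + A e^{x}
This must equal f(x, t) identically; expanded, f = 2 x e^{x} + 2 e^{x}.
Matching coefficients of the independent functions:
  [x e^{x}, e^{x}]:  A = 2
Solving: A = 2.
Check against the point condition:
  u(0, 0) = 2  ⟹  A = 2  ✓
Hence u(x, t) = 2 e^{x}.

Answer: u(x, t) = 2 e^{x}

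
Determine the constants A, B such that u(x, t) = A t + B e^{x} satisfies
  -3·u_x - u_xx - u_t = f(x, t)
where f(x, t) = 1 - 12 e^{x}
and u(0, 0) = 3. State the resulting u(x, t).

Answer: u(x, t) = - t + 3 e^{x}

Derivation:
Substitute the ansatz u = A t + B e^{x} into the left-hand side.
Derivatives of the ansatz:
  u_x = B e^{x}
  u_xx = B e^{x}
  u_t = A
Term by term:
  -3·u_x = - 3 B e^{x}
  -u_xx = - B e^{x}
  -u_t = - A
So the left-hand side equals
  - A - 4 B e^{x}
This must equal f(x, t) = 1 - 12 e^{x} identically.
Matching coefficients of the independent functions:
  [constant term]:  - A = 1
  [e^{x}]:  - 4 B = -12
Solving: A = -1, B = 3.
Check against the point condition:
  u(0, 0) = 3  ⟹  B = 3  ✓
Hence u(x, t) = - t + 3 e^{x}.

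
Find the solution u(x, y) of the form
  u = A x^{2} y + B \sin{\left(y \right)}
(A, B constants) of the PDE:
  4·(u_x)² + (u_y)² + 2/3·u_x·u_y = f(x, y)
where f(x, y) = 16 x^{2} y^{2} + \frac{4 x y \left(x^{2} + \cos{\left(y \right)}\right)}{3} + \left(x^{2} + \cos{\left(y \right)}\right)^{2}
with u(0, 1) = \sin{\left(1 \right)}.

Substitute the ansatz u = A x^{2} y + B \sin{\left(y \right)} into the left-hand side.
Derivatives of the ansatz:
  u_x = 2 A x y
  u_y = A x^{2} + B \cos{\left(y \right)}
Term by term:
  4·(u_x)² = 16 A^{2} x^{2} y^{2}
  (u_y)² = A^{2} x^{4} + 2 A B x^{2} \cos{\left(y \right)} + B^{2} \cos^{2}{\left(y \right)}
  2/3·u_x·u_y = \frac{4 A^{2} x^{3} y}{3} + \frac{4 A B x y \cos{\left(y \right)}}{3}
So the left-hand side equals
  A^{2} x^{4} + \frac{4 A^{2} x^{3} y}{3} + 16 A^{2} x^{2} y^{2} + 2 A B x^{2} \cos{\left(y \right)} + \frac{4 A B x y \cos{\left(y \right)}}{3} + B^{2} \cos^{2}{\left(y \right)}
This must equal f(x, y) identically; expanded, f = x^{4} + \frac{4 x^{3} y}{3} + 16 x^{2} y^{2} + 2 x^{2} \cos{\left(y \right)} + \frac{4 x y \cos{\left(y \right)}}{3} + \cos^{2}{\left(y \right)}.
Matching coefficients of the independent functions:
  [x^{4}]:  A^{2} = 1
  [x^{2} y^{2}]:  16 A^{2} = 16
  [x^{2} \cos{\left(y \right)}]:  2 A B = 2
  [x^{3} y]:  \frac{4 A^{2}}{3} = \frac{4}{3}
  [x y \cos{\left(y \right)}]:  \frac{4 A B}{3} = \frac{4}{3}
  [\cos^{2}{\left(y \right)}]:  B^{2} = 1
These equations allow (A, B) = (-1, -1) or (1, 1).
Impose the point condition(s):
  u(0, 1) = \sin{\left(1 \right)}  ⟹  B \sin{\left(1 \right)} = \sin{\left(1 \right)}
Only A = 1, B = 1 satisfies everything.
Hence u(x, y) = x^{2} y + \sin{\left(y \right)}.

Answer: u(x, y) = x^{2} y + \sin{\left(y \right)}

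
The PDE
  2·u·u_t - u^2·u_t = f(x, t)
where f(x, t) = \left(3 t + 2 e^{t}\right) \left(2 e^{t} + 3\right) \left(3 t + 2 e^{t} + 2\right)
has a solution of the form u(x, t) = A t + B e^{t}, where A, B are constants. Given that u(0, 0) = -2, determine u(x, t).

Substitute the ansatz u = A t + B e^{t} into the left-hand side.
Derivatives of the ansatz:
  u_t = A + B e^{t}
Term by term:
  2·u·u_t = 2 A^{2} t + 2 A B t e^{t} + 2 A B e^{t} + 2 B^{2} e^{2 t}
  -u^2·u_t = - A^{3} t^{2} - A^{2} B t^{2} e^{t} - 2 A^{2} B t e^{t} - 2 A B^{2} t e^{2 t} - A B^{2} e^{2 t} - B^{3} e^{3 t}
So the left-hand side equals
  - A^{3} t^{2} - A^{2} B t^{2} e^{t} - 2 A^{2} B t e^{t} + 2 A^{2} t - 2 A B^{2} t e^{2 t} - A B^{2} e^{2 t} + 2 A B t e^{t} + 2 A B e^{t} - B^{3} e^{3 t} + 2 B^{2} e^{2 t}
This must equal f(x, t) identically; expanded, f = 18 t^{2} e^{t} + 27 t^{2} + 24 t e^{2 t} + 48 t e^{t} + 18 t + 8 e^{3 t} + 20 e^{2 t} + 12 e^{t}.
Matching coefficients of the independent functions:
  [t]:  2 A^{2} = 18
  [t^{2}]:  - A^{3} = 27
  [t e^{t}]:  - 2 A^{2} B + 2 A B = 48
  [t e^{2 t}]:  - 2 A B^{2} = 24
  [t^{2} e^{t}]:  - A^{2} B = 18
  [e^{t}]:  2 A B = 12
  [e^{2 t}]:  - A B^{2} + 2 B^{2} = 20
  [e^{3 t}]:  - B^{3} = 8
Solving: A = -3, B = -2.
Check against the point condition:
  u(0, 0) = -2  ⟹  B = -2  ✓
Hence u(x, t) = - 3 t - 2 e^{t}.

Answer: u(x, t) = - 3 t - 2 e^{t}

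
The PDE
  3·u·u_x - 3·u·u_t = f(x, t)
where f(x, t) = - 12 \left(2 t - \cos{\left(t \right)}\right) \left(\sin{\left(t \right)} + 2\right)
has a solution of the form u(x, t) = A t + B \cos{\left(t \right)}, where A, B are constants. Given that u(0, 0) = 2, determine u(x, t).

Substitute the ansatz u = A t + B \cos{\left(t \right)} into the left-hand side.
Derivatives of the ansatz:
  u_x = 0
  u_t = A - B \sin{\left(t \right)}
Term by term:
  3·u·u_x = 0
  -3·u·u_t = - 3 A^{2} t + 3 A B t \sin{\left(t \right)} - 3 A B \cos{\left(t \right)} + 3 B^{2} \sin{\left(t \right)} \cos{\left(t \right)}
So the left-hand side equals
  - 3 A^{2} t + 3 A B t \sin{\left(t \right)} - 3 A B \cos{\left(t \right)} + 3 B^{2} \sin{\left(t \right)} \cos{\left(t \right)}
This must equal f(x, t) identically; expanded, f = - 24 t \sin{\left(t \right)} - 48 t + 12 \sin{\left(t \right)} \cos{\left(t \right)} + 24 \cos{\left(t \right)}.
Matching coefficients of the independent functions:
  [t]:  - 3 A^{2} = -48
  [t \sin{\left(t \right)}]:  3 A B = -24
  [\sin{\left(t \right)} \cos{\left(t \right)}]:  3 B^{2} = 12
  [\cos{\left(t \right)}]:  - 3 A B = 24
These equations allow (A, B) = (-4, 2) or (4, -2).
Impose the point condition(s):
  u(0, 0) = 2  ⟹  B = 2
Only A = -4, B = 2 satisfies everything.
Hence u(x, t) = - 4 t + 2 \cos{\left(t \right)}.

Answer: u(x, t) = - 4 t + 2 \cos{\left(t \right)}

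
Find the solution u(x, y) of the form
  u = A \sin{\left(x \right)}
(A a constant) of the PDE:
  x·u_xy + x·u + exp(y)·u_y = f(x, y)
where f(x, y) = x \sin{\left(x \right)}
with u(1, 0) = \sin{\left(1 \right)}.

Substitute the ansatz u = A \sin{\left(x \right)} into the left-hand side.
Derivatives of the ansatz:
  u_xy = 0
  u_y = 0
Term by term:
  x·u_xy = 0
  x·u = A x \sin{\left(x \right)}
  exp(y)·u_y = 0
So the left-hand side equals
  A x \sin{\left(x \right)}
This must equal f(x, y) = x \sin{\left(x \right)} identically.
Matching coefficients of the independent functions:
  [x \sin{\left(x \right)}]:  A = 1
Solving: A = 1.
Check against the point condition:
  u(1, 0) = \sin{\left(1 \right)}  ⟹  A \sin{\left(1 \right)} = \sin{\left(1 \right)}  ✓
Hence u(x, y) = \sin{\left(x \right)}.

Answer: u(x, y) = \sin{\left(x \right)}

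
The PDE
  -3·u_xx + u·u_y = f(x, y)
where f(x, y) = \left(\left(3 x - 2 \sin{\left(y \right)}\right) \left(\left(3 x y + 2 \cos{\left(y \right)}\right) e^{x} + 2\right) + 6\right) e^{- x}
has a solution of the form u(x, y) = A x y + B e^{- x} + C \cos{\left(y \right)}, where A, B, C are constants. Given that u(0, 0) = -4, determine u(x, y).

Answer: u(x, y) = - 3 x y - 2 \cos{\left(y \right)} - 2 e^{- x}

Derivation:
Substitute the ansatz u = A x y + B e^{- x} + C \cos{\left(y \right)} into the left-hand side.
Derivatives of the ansatz:
  u_xx = B e^{- x}
  u_y = A x - C \sin{\left(y \right)}
Term by term:
  -3·u_xx = - 3 B e^{- x}
  u·u_y = A^{2} x^{2} y + A B x e^{- x} - A C x y \sin{\left(y \right)} + A C x \cos{\left(y \right)} - B C e^{- x} \sin{\left(y \right)} - C^{2} \sin{\left(y \right)} \cos{\left(y \right)}
So the left-hand side equals
  A^{2} x^{2} y + A B x e^{- x} - A C x y \sin{\left(y \right)} + A C x \cos{\left(y \right)} - B C e^{- x} \sin{\left(y \right)} - 3 B e^{- x} - C^{2} \sin{\left(y \right)} \cos{\left(y \right)}
This must equal f(x, y) identically; expanded, f = 9 x^{2} y - 6 x y \sin{\left(y \right)} + 6 x \cos{\left(y \right)} + 6 x e^{- x} - 4 \sin{\left(y \right)} \cos{\left(y \right)} - 4 e^{- x} \sin{\left(y \right)} + 6 e^{- x}.
Matching coefficients of the independent functions:
  [x e^{- x}]:  A B = 6
  [x \cos{\left(y \right)}]:  A C = 6
  [x^{2} y]:  A^{2} = 9
  [e^{- x} \sin{\left(y \right)}]:  - B C = -4
  [\sin{\left(y \right)} \cos{\left(y \right)}]:  - C^{2} = -4
  [x y \sin{\left(y \right)}]:  - A C = -6
  [e^{- x}]:  - 3 B = 6
Solving: A = -3, B = -2, C = -2.
Check against the point condition:
  u(0, 0) = -4  ⟹  B + C = -4  ✓
Hence u(x, y) = - 3 x y - 2 \cos{\left(y \right)} - 2 e^{- x}.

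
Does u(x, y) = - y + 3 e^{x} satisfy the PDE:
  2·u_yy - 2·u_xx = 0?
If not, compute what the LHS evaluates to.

Evaluate each term of the left-hand side for u = - y + 3 e^{x}.
Derivatives:
  u_yy = 0
  u_xx = 3 e^{x}
Terms:
  2·u_yy = 0
  -2·u_xx = - 6 e^{x}
Sum: LHS = - 6 e^{x}
Given right-hand side: 0. Difference LHS − RHS = - 6 e^{x} ≠ 0, so u is not a solution.

Answer: No, the LHS evaluates to - 6 e^{x}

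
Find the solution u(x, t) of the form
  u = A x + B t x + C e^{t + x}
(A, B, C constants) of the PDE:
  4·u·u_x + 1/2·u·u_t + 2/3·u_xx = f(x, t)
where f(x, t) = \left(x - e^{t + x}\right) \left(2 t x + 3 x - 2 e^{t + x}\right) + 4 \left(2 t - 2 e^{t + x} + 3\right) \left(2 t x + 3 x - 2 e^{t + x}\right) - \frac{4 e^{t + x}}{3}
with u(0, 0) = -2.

Answer: u(x, t) = 2 t x + 3 x - 2 e^{t + x}

Derivation:
Substitute the ansatz u = A x + B t x + C e^{t + x} into the left-hand side.
Derivatives of the ansatz:
  u_x = A + B t + C e^{t} e^{x}
  u_t = B x + C e^{t} e^{x}
  u_xx = C e^{t} e^{x}
Term by term:
  4·u·u_x = 4 A^{2} x + 8 A B t x + 4 A C x e^{t} e^{x} + 4 A C e^{t} e^{x} + 4 B^{2} t^{2} x + 4 B C t x e^{t} e^{x} + 4 B C t e^{t} e^{x} + 4 C^{2} e^{2 t} e^{2 x}
  1/2·u·u_t = \frac{A B x^{2}}{2} + \frac{A C x e^{t} e^{x}}{2} + \frac{B^{2} t x^{2}}{2} + \frac{B C t x e^{t} e^{x}}{2} + \frac{B C x e^{t} e^{x}}{2} + \frac{C^{2} e^{2 t} e^{2 x}}{2}
  2/3·u_xx = \frac{2 C e^{t} e^{x}}{3}
So the left-hand side equals
  4 A^{2} x + 8 A B t x + \frac{A B x^{2}}{2} + \frac{9 A C x e^{t} e^{x}}{2} + 4 A C e^{t} e^{x} + 4 B^{2} t^{2} x + \frac{B^{2} t x^{2}}{2} + \frac{9 B C t x e^{t} e^{x}}{2} + 4 B C t e^{t} e^{x} + \frac{B C x e^{t} e^{x}}{2} + \frac{9 C^{2} e^{2 t} e^{2 x}}{2} + \frac{2 C e^{t} e^{x}}{3}
This must equal f(x, t) identically; expanded, f = 16 t^{2} x + 2 t x^{2} - 18 t x e^{t} e^{x} + 48 t x - 16 t e^{t} e^{x} + 3 x^{2} - 29 x e^{t} e^{x} + 36 x + 18 e^{2 t} e^{2 x} - \frac{76 e^{t} e^{x}}{3}.
Matching coefficients of the independent functions:
  [x]:  4 A^{2} = 36
  [x^{2}]:  \frac{A B}{2} = 3
  [t x]:  8 A B = 48
  [t x^{2}]:  \frac{B^{2}}{2} = 2
  [t^{2} x]:  4 B^{2} = 16
  [e^{t} e^{x}]:  4 A C + \frac{2 C}{3} = - \frac{76}{3}
  [e^{2 t} e^{2 x}]:  \frac{9 C^{2}}{2} = 18
  [t e^{t} e^{x}]:  4 B C = -16
  [x e^{t} e^{x}]:  \frac{9 A C}{2} + \frac{B C}{2} = -29
  [t x e^{t} e^{x}]:  \frac{9 B C}{2} = -18
Solving: A = 3, B = 2, C = -2.
Check against the point condition:
  u(0, 0) = -2  ⟹  C = -2  ✓
Hence u(x, t) = 2 t x + 3 x - 2 e^{t + x}.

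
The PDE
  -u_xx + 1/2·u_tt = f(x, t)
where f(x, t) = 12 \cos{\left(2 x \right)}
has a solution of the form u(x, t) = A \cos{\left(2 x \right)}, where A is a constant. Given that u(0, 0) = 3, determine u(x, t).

Substitute the ansatz u = A \cos{\left(2 x \right)} into the left-hand side.
Derivatives of the ansatz:
  u_xx = - 4 A \cos{\left(2 x \right)}
  u_tt = 0
Term by term:
  -u_xx = 4 A \cos{\left(2 x \right)}
  1/2·u_tt = 0
So the left-hand side equals
  4 A \cos{\left(2 x \right)}
This must equal f(x, t) = 12 \cos{\left(2 x \right)} identically.
Matching coefficients of the independent functions:
  [\cos{\left(2 x \right)}]:  4 A = 12
Solving: A = 3.
Check against the point condition:
  u(0, 0) = 3  ⟹  A = 3  ✓
Hence u(x, t) = 3 \cos{\left(2 x \right)}.

Answer: u(x, t) = 3 \cos{\left(2 x \right)}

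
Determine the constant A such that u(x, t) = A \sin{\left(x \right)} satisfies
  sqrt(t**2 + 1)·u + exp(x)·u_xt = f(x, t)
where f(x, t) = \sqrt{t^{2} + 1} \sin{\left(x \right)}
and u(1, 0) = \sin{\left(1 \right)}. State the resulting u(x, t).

Substitute the ansatz u = A \sin{\left(x \right)} into the left-hand side.
Derivatives of the ansatz:
  u_xt = 0
Term by term:
  sqrt(t**2 + 1)·u = A \sqrt{t^{2} + 1} \sin{\left(x \right)}
  exp(x)·u_xt = 0
So the left-hand side equals
  A \sqrt{t^{2} + 1} \sin{\left(x \right)}
This must equal f(x, t) = \sqrt{t^{2} + 1} \sin{\left(x \right)} identically.
Matching coefficients of the independent functions:
  [\sqrt{t^{2} + 1} \sin{\left(x \right)}]:  A = 1
Solving: A = 1.
Check against the point condition:
  u(1, 0) = \sin{\left(1 \right)}  ⟹  A \sin{\left(1 \right)} = \sin{\left(1 \right)}  ✓
Hence u(x, t) = \sin{\left(x \right)}.

Answer: u(x, t) = \sin{\left(x \right)}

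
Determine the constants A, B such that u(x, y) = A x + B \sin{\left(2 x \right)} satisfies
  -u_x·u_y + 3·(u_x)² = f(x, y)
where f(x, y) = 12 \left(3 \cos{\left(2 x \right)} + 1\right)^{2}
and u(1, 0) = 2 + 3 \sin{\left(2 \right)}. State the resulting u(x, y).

Substitute the ansatz u = A x + B \sin{\left(2 x \right)} into the left-hand side.
Derivatives of the ansatz:
  u_x = A + 2 B \cos{\left(2 x \right)}
  u_y = 0
Term by term:
  -u_x·u_y = 0
  3·(u_x)² = 3 A^{2} + 12 A B \cos{\left(2 x \right)} + 12 B^{2} \cos^{2}{\left(2 x \right)}
So the left-hand side equals
  3 A^{2} + 12 A B \cos{\left(2 x \right)} + 12 B^{2} \cos^{2}{\left(2 x \right)}
This must equal f(x, y) identically; expanded, f = 108 \cos^{2}{\left(2 x \right)} + 72 \cos{\left(2 x \right)} + 12.
Matching coefficients of the independent functions:
  [constant term]:  3 A^{2} = 12
  [\cos{\left(2 x \right)}]:  12 A B = 72
  [\cos^{2}{\left(2 x \right)}]:  12 B^{2} = 108
These equations allow (A, B) = (-2, -3) or (2, 3).
Impose the point condition(s):
  u(1, 0) = 2 + 3 \sin{\left(2 \right)}  ⟹  A + B \sin{\left(2 \right)} = 2 + 3 \sin{\left(2 \right)}
Only A = 2, B = 3 satisfies everything.
Hence u(x, y) = 2 x + 3 \sin{\left(2 x \right)}.

Answer: u(x, y) = 2 x + 3 \sin{\left(2 x \right)}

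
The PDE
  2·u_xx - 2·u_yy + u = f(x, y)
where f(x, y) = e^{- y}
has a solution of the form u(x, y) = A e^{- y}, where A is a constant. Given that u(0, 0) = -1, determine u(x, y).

Substitute the ansatz u = A e^{- y} into the left-hand side.
Derivatives of the ansatz:
  u_xx = 0
  u_yy = A e^{- y}
Term by term:
  2·u_xx = 0
  -2·u_yy = - 2 A e^{- y}
  u = A e^{- y}
So the left-hand side equals
  - A e^{- y}
This must equal f(x, y) = e^{- y} identically.
Matching coefficients of the independent functions:
  [e^{- y}]:  - A = 1
Solving: A = -1.
Check against the point condition:
  u(0, 0) = -1  ⟹  A = -1  ✓
Hence u(x, y) = - e^{- y}.

Answer: u(x, y) = - e^{- y}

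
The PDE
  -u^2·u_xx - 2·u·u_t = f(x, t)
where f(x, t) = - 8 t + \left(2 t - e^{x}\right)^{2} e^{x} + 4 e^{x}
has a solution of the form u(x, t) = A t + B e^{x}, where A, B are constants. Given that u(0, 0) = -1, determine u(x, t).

Substitute the ansatz u = A t + B e^{x} into the left-hand side.
Derivatives of the ansatz:
  u_xx = B e^{x}
  u_t = A
Term by term:
  -u^2·u_xx = - A^{2} B t^{2} e^{x} - 2 A B^{2} t e^{2 x} - B^{3} e^{3 x}
  -2·u·u_t = - 2 A^{2} t - 2 A B e^{x}
So the left-hand side equals
  - A^{2} B t^{2} e^{x} - 2 A^{2} t - 2 A B^{2} t e^{2 x} - 2 A B e^{x} - B^{3} e^{3 x}
This must equal f(x, t) identically; expanded, f = 4 t^{2} e^{x} - 4 t e^{2 x} - 8 t + e^{3 x} + 4 e^{x}.
Matching coefficients of the independent functions:
  [t]:  - 2 A^{2} = -8
  [t e^{2 x}]:  - 2 A B^{2} = -4
  [t^{2} e^{x}]:  - A^{2} B = 4
  [e^{x}]:  - 2 A B = 4
  [e^{3 x}]:  - B^{3} = 1
Solving: A = 2, B = -1.
Check against the point condition:
  u(0, 0) = -1  ⟹  B = -1  ✓
Hence u(x, t) = 2 t - e^{x}.

Answer: u(x, t) = 2 t - e^{x}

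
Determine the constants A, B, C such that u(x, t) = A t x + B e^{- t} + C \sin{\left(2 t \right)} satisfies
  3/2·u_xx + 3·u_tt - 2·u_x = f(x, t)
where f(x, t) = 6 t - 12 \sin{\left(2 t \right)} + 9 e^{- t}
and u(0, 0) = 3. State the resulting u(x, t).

Substitute the ansatz u = A t x + B e^{- t} + C \sin{\left(2 t \right)} into the left-hand side.
Derivatives of the ansatz:
  u_xx = 0
  u_tt = B e^{- t} - 4 C \sin{\left(2 t \right)}
  u_x = A t
Term by term:
  3/2·u_xx = 0
  3·u_tt = 3 B e^{- t} - 12 C \sin{\left(2 t \right)}
  -2·u_x = - 2 A t
So the left-hand side equals
  - 2 A t + 3 B e^{- t} - 12 C \sin{\left(2 t \right)}
This must equal f(x, t) = 6 t - 12 \sin{\left(2 t \right)} + 9 e^{- t} identically.
Matching coefficients of the independent functions:
  [t]:  - 2 A = 6
  [e^{- t}]:  3 B = 9
  [\sin{\left(2 t \right)}]:  - 12 C = -12
Solving: A = -3, B = 3, C = 1.
Check against the point condition:
  u(0, 0) = 3  ⟹  B = 3  ✓
Hence u(x, t) = - 3 t x + \sin{\left(2 t \right)} + 3 e^{- t}.

Answer: u(x, t) = - 3 t x + \sin{\left(2 t \right)} + 3 e^{- t}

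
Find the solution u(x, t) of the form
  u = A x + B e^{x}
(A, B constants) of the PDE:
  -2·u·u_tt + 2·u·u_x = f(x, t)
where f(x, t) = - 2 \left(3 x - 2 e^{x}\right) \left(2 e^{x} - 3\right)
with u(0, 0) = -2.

Substitute the ansatz u = A x + B e^{x} into the left-hand side.
Derivatives of the ansatz:
  u_tt = 0
  u_x = A + B e^{x}
Term by term:
  -2·u·u_tt = 0
  2·u·u_x = 2 A^{2} x + 2 A B x e^{x} + 2 A B e^{x} + 2 B^{2} e^{2 x}
So the left-hand side equals
  2 A^{2} x + 2 A B x e^{x} + 2 A B e^{x} + 2 B^{2} e^{2 x}
This must equal f(x, t) identically; expanded, f = - 12 x e^{x} + 18 x + 8 e^{2 x} - 12 e^{x}.
Matching coefficients of the independent functions:
  [x]:  2 A^{2} = 18
  [x e^{x}, e^{x}]:  2 A B = -12
  [e^{2 x}]:  2 B^{2} = 8
These equations allow (A, B) = (-3, 2) or (3, -2).
Impose the point condition(s):
  u(0, 0) = -2  ⟹  B = -2
Only A = 3, B = -2 satisfies everything.
Hence u(x, t) = 3 x - 2 e^{x}.

Answer: u(x, t) = 3 x - 2 e^{x}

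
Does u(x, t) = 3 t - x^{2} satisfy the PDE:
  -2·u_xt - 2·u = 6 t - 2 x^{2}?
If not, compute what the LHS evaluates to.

Evaluate each term of the left-hand side for u = 3 t - x^{2}.
Derivatives:
  u_xt = 0
Terms:
  -2·u_xt = 0
  -2·u = - 6 t + 2 x^{2}
Sum: LHS = - 6 t + 2 x^{2}
Given right-hand side: 6 t - 2 x^{2}. Difference LHS − RHS = - 12 t + 4 x^{2} ≠ 0, so u is not a solution.

Answer: No, the LHS evaluates to - 6 t + 2 x^{2}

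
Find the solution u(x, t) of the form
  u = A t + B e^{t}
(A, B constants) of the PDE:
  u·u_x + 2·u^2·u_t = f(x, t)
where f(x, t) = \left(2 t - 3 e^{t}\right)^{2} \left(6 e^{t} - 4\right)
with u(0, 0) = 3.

Substitute the ansatz u = A t + B e^{t} into the left-hand side.
Derivatives of the ansatz:
  u_x = 0
  u_t = A + B e^{t}
Term by term:
  u·u_x = 0
  2·u^2·u_t = 2 A^{3} t^{2} + 2 A^{2} B t^{2} e^{t} + 4 A^{2} B t e^{t} + 4 A B^{2} t e^{2 t} + 2 A B^{2} e^{2 t} + 2 B^{3} e^{3 t}
So the left-hand side equals
  2 A^{3} t^{2} + 2 A^{2} B t^{2} e^{t} + 4 A^{2} B t e^{t} + 4 A B^{2} t e^{2 t} + 2 A B^{2} e^{2 t} + 2 B^{3} e^{3 t}
This must equal f(x, t) identically; expanded, f = 24 t^{2} e^{t} - 16 t^{2} - 72 t e^{2 t} + 48 t e^{t} + 54 e^{3 t} - 36 e^{2 t}.
Matching coefficients of the independent functions:
  [t^{2}]:  2 A^{3} = -16
  [t e^{t}]:  4 A^{2} B = 48
  [t e^{2 t}]:  4 A B^{2} = -72
  [t^{2} e^{t}]:  2 A^{2} B = 24
  [e^{2 t}]:  2 A B^{2} = -36
  [e^{3 t}]:  2 B^{3} = 54
Solving: A = -2, B = 3.
Check against the point condition:
  u(0, 0) = 3  ⟹  B = 3  ✓
Hence u(x, t) = - 2 t + 3 e^{t}.

Answer: u(x, t) = - 2 t + 3 e^{t}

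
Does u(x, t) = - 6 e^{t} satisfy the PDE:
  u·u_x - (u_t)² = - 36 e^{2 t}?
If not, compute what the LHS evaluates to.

Evaluate each term of the left-hand side for u = - 6 e^{t}.
Derivatives:
  u_x = 0
  u_t = - 6 e^{t}
Terms:
  u·u_x = 0
  -(u_t)² = - 36 e^{2 t}
Sum: LHS = - 36 e^{2 t}
This is exactly the given right-hand side, so u is a solution.

Answer: Yes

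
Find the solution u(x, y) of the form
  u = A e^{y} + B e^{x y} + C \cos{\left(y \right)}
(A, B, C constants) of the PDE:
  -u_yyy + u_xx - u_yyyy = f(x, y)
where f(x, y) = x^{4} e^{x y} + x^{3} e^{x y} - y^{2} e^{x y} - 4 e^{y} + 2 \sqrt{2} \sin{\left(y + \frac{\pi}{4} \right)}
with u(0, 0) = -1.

Substitute the ansatz u = A e^{y} + B e^{x y} + C \cos{\left(y \right)} into the left-hand side.
Derivatives of the ansatz:
  u_yyy = A e^{y} + B x^{3} e^{x y} + C \sin{\left(y \right)}
  u_xx = B y^{2} e^{x y}
  u_yyyy = A e^{y} + B x^{4} e^{x y} + C \cos{\left(y \right)}
Term by term:
  -u_yyy = - A e^{y} - B x^{3} e^{x y} - C \sin{\left(y \right)}
  u_xx = B y^{2} e^{x y}
  -u_yyyy = - A e^{y} - B x^{4} e^{x y} - C \cos{\left(y \right)}
So the left-hand side equals
  - 2 A e^{y} - B x^{4} e^{x y} - B x^{3} e^{x y} + B y^{2} e^{x y} - C \sin{\left(y \right)} - C \cos{\left(y \right)}
This must equal f(x, y) identically; expanded, f = x^{4} e^{x y} + x^{3} e^{x y} - y^{2} e^{x y} - 4 e^{y} + 2 \sin{\left(y \right)} + 2 \cos{\left(y \right)}.
Matching coefficients of the independent functions:
  [x^{3} e^{x y}, x^{4} e^{x y}]:  - B = 1
  [y^{2} e^{x y}]:  B = -1
  [e^{y}]:  - 2 A = -4
  [\sin{\left(y \right)}, \cos{\left(y \right)}]:  - C = 2
Solving: A = 2, B = -1, C = -2.
Check against the point condition:
  u(0, 0) = -1  ⟹  A + B + C = -1  ✓
Hence u(x, y) = 2 e^{y} - e^{x y} - 2 \cos{\left(y \right)}.

Answer: u(x, y) = 2 e^{y} - e^{x y} - 2 \cos{\left(y \right)}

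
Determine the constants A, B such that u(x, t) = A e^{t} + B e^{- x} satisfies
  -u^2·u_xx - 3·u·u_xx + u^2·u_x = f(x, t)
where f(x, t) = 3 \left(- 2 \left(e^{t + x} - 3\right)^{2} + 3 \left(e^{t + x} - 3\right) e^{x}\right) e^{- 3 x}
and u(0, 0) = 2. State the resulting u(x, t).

Substitute the ansatz u = A e^{t} + B e^{- x} into the left-hand side.
Derivatives of the ansatz:
  u_xx = B e^{- x}
  u_x = - B e^{- x}
Term by term:
  -u^2·u_xx = - A^{2} B e^{2 t} e^{- x} - 2 A B^{2} e^{t} e^{- 2 x} - B^{3} e^{- 3 x}
  -3·u·u_xx = - 3 A B e^{t} e^{- x} - 3 B^{2} e^{- 2 x}
  u^2·u_x = - A^{2} B e^{2 t} e^{- x} - 2 A B^{2} e^{t} e^{- 2 x} - B^{3} e^{- 3 x}
So the left-hand side equals
  - 2 A^{2} B e^{2 t} e^{- x} - 4 A B^{2} e^{t} e^{- 2 x} - 3 A B e^{t} e^{- x} - 2 B^{3} e^{- 3 x} - 3 B^{2} e^{- 2 x}
This must equal f(x, t) identically; expanded, f = - 6 e^{2 t} e^{- x} + 9 e^{t} e^{- x} + 36 e^{t} e^{- 2 x} - 27 e^{- 2 x} - 54 e^{- 3 x}.
Matching coefficients of the independent functions:
  [e^{t} e^{- 2 x}]:  - 4 A B^{2} = 36
  [e^{t} e^{- x}]:  - 3 A B = 9
  [e^{2 t} e^{- x}]:  - 2 A^{2} B = -6
  [e^{- 3 x}]:  - 2 B^{3} = -54
  [e^{- 2 x}]:  - 3 B^{2} = -27
Solving: A = -1, B = 3.
Check against the point condition:
  u(0, 0) = 2  ⟹  A + B = 2  ✓
Hence u(x, t) = - e^{t} + 3 e^{- x}.

Answer: u(x, t) = - e^{t} + 3 e^{- x}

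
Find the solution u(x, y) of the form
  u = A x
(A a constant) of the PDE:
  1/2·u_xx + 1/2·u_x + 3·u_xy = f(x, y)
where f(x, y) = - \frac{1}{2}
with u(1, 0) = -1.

Substitute the ansatz u = A x into the left-hand side.
Derivatives of the ansatz:
  u_xx = 0
  u_x = A
  u_xy = 0
Term by term:
  1/2·u_xx = 0
  1/2·u_x = \frac{A}{2}
  3·u_xy = 0
So the left-hand side equals
  \frac{A}{2}
This must equal f(x, y) = - \frac{1}{2} identically.
Matching coefficients of the independent functions:
  [constant term]:  \frac{A}{2} = - \frac{1}{2}
Solving: A = -1.
Check against the point condition:
  u(1, 0) = -1  ⟹  A = -1  ✓
Hence u(x, y) = - x.

Answer: u(x, y) = - x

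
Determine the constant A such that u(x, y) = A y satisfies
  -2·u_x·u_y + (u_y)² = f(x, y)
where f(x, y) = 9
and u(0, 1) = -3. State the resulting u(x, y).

Substitute the ansatz u = A y into the left-hand side.
Derivatives of the ansatz:
  u_x = 0
  u_y = A
Term by term:
  -2·u_x·u_y = 0
  (u_y)² = A^{2}
So the left-hand side equals
  A^{2}
This must equal f(x, y) = 9 identically.
Matching coefficients of the independent functions:
  [constant term]:  A^{2} = 9
These equations allow (A) = (-3) or (3).
Impose the point condition(s):
  u(0, 1) = -3  ⟹  A = -3
Only A = -3 satisfies everything.
Hence u(x, y) = - 3 y.

Answer: u(x, y) = - 3 y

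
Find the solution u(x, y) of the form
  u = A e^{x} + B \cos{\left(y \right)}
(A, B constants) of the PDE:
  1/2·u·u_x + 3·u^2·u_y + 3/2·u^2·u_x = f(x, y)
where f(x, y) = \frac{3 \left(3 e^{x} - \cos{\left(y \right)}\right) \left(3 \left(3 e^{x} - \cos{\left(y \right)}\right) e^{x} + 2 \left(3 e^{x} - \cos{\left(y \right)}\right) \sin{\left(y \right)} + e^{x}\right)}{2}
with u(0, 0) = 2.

Substitute the ansatz u = A e^{x} + B \cos{\left(y \right)} into the left-hand side.
Derivatives of the ansatz:
  u_x = A e^{x}
  u_y = - B \sin{\left(y \right)}
Term by term:
  1/2·u·u_x = \frac{A^{2} e^{2 x}}{2} + \frac{A B e^{x} \cos{\left(y \right)}}{2}
  3·u^2·u_y = - 3 A^{2} B e^{2 x} \sin{\left(y \right)} - 6 A B^{2} e^{x} \sin{\left(y \right)} \cos{\left(y \right)} - 3 B^{3} \sin{\left(y \right)} \cos^{2}{\left(y \right)}
  3/2·u^2·u_x = \frac{3 A^{3} e^{3 x}}{2} + 3 A^{2} B e^{2 x} \cos{\left(y \right)} + \frac{3 A B^{2} e^{x} \cos^{2}{\left(y \right)}}{2}
So the left-hand side equals
  \frac{3 A^{3} e^{3 x}}{2} - 3 A^{2} B e^{2 x} \sin{\left(y \right)} + 3 A^{2} B e^{2 x} \cos{\left(y \right)} + \frac{A^{2} e^{2 x}}{2} - 6 A B^{2} e^{x} \sin{\left(y \right)} \cos{\left(y \right)} + \frac{3 A B^{2} e^{x} \cos^{2}{\left(y \right)}}{2} + \frac{A B e^{x} \cos{\left(y \right)}}{2} - 3 B^{3} \sin{\left(y \right)} \cos^{2}{\left(y \right)}
This must equal f(x, y) identically; expanded, f = \frac{81 e^{3 x}}{2} + 27 e^{2 x} \sin{\left(y \right)} - 27 e^{2 x} \cos{\left(y \right)} + \frac{9 e^{2 x}}{2} - 18 e^{x} \sin{\left(y \right)} \cos{\left(y \right)} + \frac{9 e^{x} \cos^{2}{\left(y \right)}}{2} - \frac{3 e^{x} \cos{\left(y \right)}}{2} + 3 \sin{\left(y \right)} \cos^{2}{\left(y \right)}.
Matching coefficients of the independent functions:
  [e^{x} \cos{\left(y \right)}]:  \frac{A B}{2} = - \frac{3}{2}
  [e^{x} \cos^{2}{\left(y \right)}]:  \frac{3 A B^{2}}{2} = \frac{9}{2}
  [e^{2 x} \sin{\left(y \right)}]:  - 3 A^{2} B = 27
  [e^{2 x} \cos{\left(y \right)}]:  3 A^{2} B = -27
  [\sin{\left(y \right)} \cos^{2}{\left(y \right)}]:  - 3 B^{3} = 3
  [e^{x} \sin{\left(y \right)} \cos{\left(y \right)}]:  - 6 A B^{2} = -18
  [e^{2 x}]:  \frac{A^{2}}{2} = \frac{9}{2}
  [e^{3 x}]:  \frac{3 A^{3}}{2} = \frac{81}{2}
Solving: A = 3, B = -1.
Check against the point condition:
  u(0, 0) = 2  ⟹  A + B = 2  ✓
Hence u(x, y) = 3 e^{x} - \cos{\left(y \right)}.

Answer: u(x, y) = 3 e^{x} - \cos{\left(y \right)}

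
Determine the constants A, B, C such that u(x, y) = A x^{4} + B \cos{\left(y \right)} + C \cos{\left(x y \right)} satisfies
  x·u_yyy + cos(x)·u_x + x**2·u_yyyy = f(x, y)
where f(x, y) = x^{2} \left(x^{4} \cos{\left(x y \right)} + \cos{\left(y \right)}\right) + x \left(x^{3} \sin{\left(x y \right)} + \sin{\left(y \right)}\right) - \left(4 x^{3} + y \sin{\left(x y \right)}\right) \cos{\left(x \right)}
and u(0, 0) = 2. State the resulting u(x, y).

Substitute the ansatz u = A x^{4} + B \cos{\left(y \right)} + C \cos{\left(x y \right)} into the left-hand side.
Derivatives of the ansatz:
  u_yyy = B \sin{\left(y \right)} + C x^{3} \sin{\left(x y \right)}
  u_x = 4 A x^{3} - C y \sin{\left(x y \right)}
  u_yyyy = B \cos{\left(y \right)} + C x^{4} \cos{\left(x y \right)}
Term by term:
  x·u_yyy = B x \sin{\left(y \right)} + C x^{4} \sin{\left(x y \right)}
  cos(x)·u_x = 4 A x^{3} \cos{\left(x \right)} - C y \sin{\left(x y \right)} \cos{\left(x \right)}
  x**2·u_yyyy = B x^{2} \cos{\left(y \right)} + C x^{6} \cos{\left(x y \right)}
So the left-hand side equals
  4 A x^{3} \cos{\left(x \right)} + B x^{2} \cos{\left(y \right)} + B x \sin{\left(y \right)} + C x^{6} \cos{\left(x y \right)} + C x^{4} \sin{\left(x y \right)} - C y \sin{\left(x y \right)} \cos{\left(x \right)}
This must equal f(x, y) identically; expanded, f = x^{6} \cos{\left(x y \right)} + x^{4} \sin{\left(x y \right)} - 4 x^{3} \cos{\left(x \right)} + x^{2} \cos{\left(y \right)} + x \sin{\left(y \right)} - y \sin{\left(x y \right)} \cos{\left(x \right)}.
Matching coefficients of the independent functions:
  [x \sin{\left(y \right)}, x^{2} \cos{\left(y \right)}]:  B = 1
  [x^{3} \cos{\left(x \right)}]:  4 A = -4
  [x^{4} \sin{\left(x y \right)}, x^{6} \cos{\left(x y \right)}]:  C = 1
  [y \sin{\left(x y \right)} \cos{\left(x \right)}]:  - C = -1
Solving: A = -1, B = 1, C = 1.
Check against the point condition:
  u(0, 0) = 2  ⟹  B + C = 2  ✓
Hence u(x, y) = - x^{4} + \cos{\left(y \right)} + \cos{\left(x y \right)}.

Answer: u(x, y) = - x^{4} + \cos{\left(y \right)} + \cos{\left(x y \right)}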